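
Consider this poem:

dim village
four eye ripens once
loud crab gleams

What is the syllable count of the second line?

The second line: "four eye ripens once": 1+1+2+1 = 5

5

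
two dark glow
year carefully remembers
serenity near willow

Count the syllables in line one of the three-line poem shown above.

3

Line one: two(1) + dark(1) + glow(1) = 3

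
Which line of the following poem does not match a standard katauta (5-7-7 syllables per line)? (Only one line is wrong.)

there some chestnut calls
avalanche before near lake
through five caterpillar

The third line

Line 1: there (1), some (1), chestnut (2), calls (1) → 5 ✓
Line 2: avalanche (3), before (2), near (1), lake (1) → 7 ✓
Line 3: through (1), five (1), caterpillar (4) → 6 (expected 7)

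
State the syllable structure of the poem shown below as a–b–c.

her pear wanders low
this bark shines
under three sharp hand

5–3–5

Line 1: "her pear wanders low": 1+1+2+1 = 5
Line 2: "this bark shines": 1+1+1 = 3
Line 3: "under three sharp hand": 2+1+1+1 = 5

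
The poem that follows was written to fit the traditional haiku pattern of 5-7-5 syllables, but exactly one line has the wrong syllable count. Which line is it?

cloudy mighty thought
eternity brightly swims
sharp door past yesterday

The third line

Line 1: cloudy(2) + mighty(2) + thought(1) = 5 ✓
Line 2: eternity(4) + brightly(2) + swims(1) = 7 ✓
Line 3: sharp(1) + door(1) + past(1) + yesterday(3) = 6 (expected 5)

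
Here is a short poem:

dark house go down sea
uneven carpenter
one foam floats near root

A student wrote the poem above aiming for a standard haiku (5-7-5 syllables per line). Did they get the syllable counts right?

Line 1: dark (1), house (1), go (1), down (1), sea (1) → 5 ✓
Line 2: uneven (3), carpenter (3) → 6 (expected 7)
Line 3: one (1), foam (1), floats (1), near (1), root (1) → 5 ✓

No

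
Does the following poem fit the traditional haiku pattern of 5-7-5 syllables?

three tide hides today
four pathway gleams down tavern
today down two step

Line 1: three(1) + tide(1) + hides(1) + today(2) = 5 ✓
Line 2: four(1) + pathway(2) + gleams(1) + down(1) + tavern(2) = 7 ✓
Line 3: today(2) + down(1) + two(1) + step(1) = 5 ✓

Yes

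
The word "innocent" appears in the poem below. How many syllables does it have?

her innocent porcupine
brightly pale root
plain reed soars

3

"innocent" has 3 syllables.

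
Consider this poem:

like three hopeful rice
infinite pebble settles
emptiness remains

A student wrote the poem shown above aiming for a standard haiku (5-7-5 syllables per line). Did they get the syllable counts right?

Yes

Line 1: "like three hopeful rice": 1+1+2+1 = 5 ✓
Line 2: "infinite pebble settles": 3+2+2 = 7 ✓
Line 3: "emptiness remains": 3+2 = 5 ✓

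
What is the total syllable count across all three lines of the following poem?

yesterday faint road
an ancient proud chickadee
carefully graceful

Line 1: "yesterday faint road": 3+1+1 = 5
Line 2: "an ancient proud chickadee": 1+2+1+3 = 7
Line 3: "carefully graceful": 3+2 = 5
Total: 5 + 7 + 5 = 17

17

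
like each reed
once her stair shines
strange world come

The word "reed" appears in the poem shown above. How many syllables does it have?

1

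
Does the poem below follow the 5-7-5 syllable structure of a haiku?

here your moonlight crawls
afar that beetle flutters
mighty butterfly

Yes

Line 1: here (1), your (1), moonlight (2), crawls (1) → 5 ✓
Line 2: afar (2), that (1), beetle (2), flutters (2) → 7 ✓
Line 3: mighty (2), butterfly (3) → 5 ✓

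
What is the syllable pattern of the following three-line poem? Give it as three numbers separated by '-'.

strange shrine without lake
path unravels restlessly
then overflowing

5-7-5

Line 1: strange(1) + shrine(1) + without(2) + lake(1) = 5
Line 2: path(1) + unravels(3) + restlessly(3) = 7
Line 3: then(1) + overflowing(4) = 5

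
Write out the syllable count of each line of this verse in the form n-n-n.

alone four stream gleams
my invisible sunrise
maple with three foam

Line 1: alone(2) + four(1) + stream(1) + gleams(1) = 5
Line 2: my(1) + invisible(4) + sunrise(2) = 7
Line 3: maple(2) + with(1) + three(1) + foam(1) = 5

5-7-5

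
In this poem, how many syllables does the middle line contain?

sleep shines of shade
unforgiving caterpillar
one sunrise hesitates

The middle line: unforgiving (4), caterpillar (4) → 8

8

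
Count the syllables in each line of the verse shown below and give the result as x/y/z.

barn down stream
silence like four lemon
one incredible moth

3/6/6

Line 1: barn (1), down (1), stream (1) → 3
Line 2: silence (2), like (1), four (1), lemon (2) → 6
Line 3: one (1), incredible (4), moth (1) → 6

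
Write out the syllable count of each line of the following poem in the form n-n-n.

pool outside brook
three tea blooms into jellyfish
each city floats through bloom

4-8-6

Line 1: pool(1) + outside(2) + brook(1) = 4
Line 2: three(1) + tea(1) + blooms(1) + into(2) + jellyfish(3) = 8
Line 3: each(1) + city(2) + floats(1) + through(1) + bloom(1) = 6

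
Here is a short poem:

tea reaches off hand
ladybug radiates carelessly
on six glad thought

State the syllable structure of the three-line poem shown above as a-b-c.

Line 1: "tea reaches off hand": 1+2+1+1 = 5
Line 2: "ladybug radiates carelessly": 3+3+3 = 9
Line 3: "on six glad thought": 1+1+1+1 = 4

5-9-4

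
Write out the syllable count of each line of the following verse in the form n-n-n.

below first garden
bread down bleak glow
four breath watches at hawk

5-4-6

Line 1: "below first garden": 2+1+2 = 5
Line 2: "bread down bleak glow": 1+1+1+1 = 4
Line 3: "four breath watches at hawk": 1+1+2+1+1 = 6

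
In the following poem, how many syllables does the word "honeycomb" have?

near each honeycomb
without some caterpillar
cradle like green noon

3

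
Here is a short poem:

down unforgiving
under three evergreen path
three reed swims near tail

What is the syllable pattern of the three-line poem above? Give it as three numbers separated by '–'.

Line 1: down(1) + unforgiving(4) = 5
Line 2: under(2) + three(1) + evergreen(3) + path(1) = 7
Line 3: three(1) + reed(1) + swims(1) + near(1) + tail(1) = 5

5–7–5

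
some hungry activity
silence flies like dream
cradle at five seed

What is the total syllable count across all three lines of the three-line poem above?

17

Line 1: "some hungry activity": 1+2+4 = 7
Line 2: "silence flies like dream": 2+1+1+1 = 5
Line 3: "cradle at five seed": 2+1+1+1 = 5
Total: 7 + 5 + 5 = 17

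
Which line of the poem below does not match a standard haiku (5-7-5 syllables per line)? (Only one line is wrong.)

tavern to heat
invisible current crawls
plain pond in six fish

Line 1: tavern(2) + to(1) + heat(1) = 4 (expected 5)
Line 2: invisible(4) + current(2) + crawls(1) = 7 ✓
Line 3: plain(1) + pond(1) + in(1) + six(1) + fish(1) = 5 ✓

Line 1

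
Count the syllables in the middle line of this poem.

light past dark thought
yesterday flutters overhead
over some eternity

8

The middle line: yesterday (3), flutters (2), overhead (3) → 8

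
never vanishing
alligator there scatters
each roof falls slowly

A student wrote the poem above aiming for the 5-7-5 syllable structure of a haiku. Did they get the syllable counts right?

Yes

Line 1: never(2) + vanishing(3) = 5 ✓
Line 2: alligator(4) + there(1) + scatters(2) = 7 ✓
Line 3: each(1) + roof(1) + falls(1) + slowly(2) = 5 ✓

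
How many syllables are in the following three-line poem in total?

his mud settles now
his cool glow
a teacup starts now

Line 1: his (1), mud (1), settles (2), now (1) → 5
Line 2: his (1), cool (1), glow (1) → 3
Line 3: a (1), teacup (2), starts (1), now (1) → 5
Total: 5 + 3 + 5 = 13

13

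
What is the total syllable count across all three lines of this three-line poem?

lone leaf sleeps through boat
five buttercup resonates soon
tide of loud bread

17

Line 1: lone(1) + leaf(1) + sleeps(1) + through(1) + boat(1) = 5
Line 2: five(1) + buttercup(3) + resonates(3) + soon(1) = 8
Line 3: tide(1) + of(1) + loud(1) + bread(1) = 4
Total: 5 + 8 + 4 = 17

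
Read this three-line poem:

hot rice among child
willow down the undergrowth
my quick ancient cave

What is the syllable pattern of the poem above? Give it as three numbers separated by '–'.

Line 1: hot(1) + rice(1) + among(2) + child(1) = 5
Line 2: willow(2) + down(1) + the(1) + undergrowth(3) = 7
Line 3: my(1) + quick(1) + ancient(2) + cave(1) = 5

5–7–5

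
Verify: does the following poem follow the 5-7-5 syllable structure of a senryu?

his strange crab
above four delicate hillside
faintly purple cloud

Line 1: "his strange crab": 1+1+1 = 3 (expected 5)
Line 2: "above four delicate hillside": 2+1+3+2 = 8 (expected 7)
Line 3: "faintly purple cloud": 2+2+1 = 5 ✓

No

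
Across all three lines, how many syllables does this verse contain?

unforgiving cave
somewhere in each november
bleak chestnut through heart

Line 1: unforgiving (4), cave (1) → 5
Line 2: somewhere (2), in (1), each (1), november (3) → 7
Line 3: bleak (1), chestnut (2), through (1), heart (1) → 5
Total: 5 + 7 + 5 = 17

17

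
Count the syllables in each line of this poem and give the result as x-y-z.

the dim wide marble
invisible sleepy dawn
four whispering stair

Line 1: the (1), dim (1), wide (1), marble (2) → 5
Line 2: invisible (4), sleepy (2), dawn (1) → 7
Line 3: four (1), whispering (3), stair (1) → 5

5-7-5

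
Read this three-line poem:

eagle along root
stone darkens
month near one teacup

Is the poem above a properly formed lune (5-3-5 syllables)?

Yes

Line 1: eagle (2), along (2), root (1) → 5 ✓
Line 2: stone (1), darkens (2) → 3 ✓
Line 3: month (1), near (1), one (1), teacup (2) → 5 ✓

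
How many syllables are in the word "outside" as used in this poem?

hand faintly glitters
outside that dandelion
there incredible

2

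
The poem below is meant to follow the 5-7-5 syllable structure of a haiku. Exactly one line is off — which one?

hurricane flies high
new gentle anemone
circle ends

Line 1: hurricane(3) + flies(1) + high(1) = 5 ✓
Line 2: new(1) + gentle(2) + anemone(4) = 7 ✓
Line 3: circle(2) + ends(1) = 3 (expected 5)

The third line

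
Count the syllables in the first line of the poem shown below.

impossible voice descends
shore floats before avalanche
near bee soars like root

7

The first line: impossible(4) + voice(1) + descends(2) = 7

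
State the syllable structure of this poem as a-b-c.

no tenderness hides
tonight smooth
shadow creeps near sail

Line 1: "no tenderness hides": 1+3+1 = 5
Line 2: "tonight smooth": 2+1 = 3
Line 3: "shadow creeps near sail": 2+1+1+1 = 5

5-3-5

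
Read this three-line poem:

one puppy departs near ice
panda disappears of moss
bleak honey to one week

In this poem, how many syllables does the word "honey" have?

"honey" has 2 syllables.

2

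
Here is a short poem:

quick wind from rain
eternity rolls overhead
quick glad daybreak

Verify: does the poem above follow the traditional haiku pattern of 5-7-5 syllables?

Line 1: "quick wind from rain": 1+1+1+1 = 4 (expected 5)
Line 2: "eternity rolls overhead": 4+1+3 = 8 (expected 7)
Line 3: "quick glad daybreak": 1+1+2 = 4 (expected 5)

No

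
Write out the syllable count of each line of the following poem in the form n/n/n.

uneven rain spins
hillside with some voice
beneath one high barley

5/5/6

Line 1: uneven (3), rain (1), spins (1) → 5
Line 2: hillside (2), with (1), some (1), voice (1) → 5
Line 3: beneath (2), one (1), high (1), barley (2) → 6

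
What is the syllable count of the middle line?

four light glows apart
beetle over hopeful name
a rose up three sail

7

The middle line: beetle(2) + over(2) + hopeful(2) + name(1) = 7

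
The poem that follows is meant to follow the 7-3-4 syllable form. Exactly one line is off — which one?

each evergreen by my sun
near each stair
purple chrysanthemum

Line 1: each(1) + evergreen(3) + by(1) + my(1) + sun(1) = 7 ✓
Line 2: near(1) + each(1) + stair(1) = 3 ✓
Line 3: purple(2) + chrysanthemum(4) = 6 (expected 4)

Line 3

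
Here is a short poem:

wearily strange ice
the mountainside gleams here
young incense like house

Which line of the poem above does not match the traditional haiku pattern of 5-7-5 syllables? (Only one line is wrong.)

Line 1: wearily(3) + strange(1) + ice(1) = 5 ✓
Line 2: the(1) + mountainside(3) + gleams(1) + here(1) = 6 (expected 7)
Line 3: young(1) + incense(2) + like(1) + house(1) = 5 ✓

Line 2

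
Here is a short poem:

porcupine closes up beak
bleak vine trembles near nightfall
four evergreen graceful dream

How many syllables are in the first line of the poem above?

7

The first line: porcupine(3) + closes(2) + up(1) + beak(1) = 7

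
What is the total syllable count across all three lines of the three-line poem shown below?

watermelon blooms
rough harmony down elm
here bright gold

14

Line 1: "watermelon blooms": 4+1 = 5
Line 2: "rough harmony down elm": 1+3+1+1 = 6
Line 3: "here bright gold": 1+1+1 = 3
Total: 5 + 6 + 3 = 14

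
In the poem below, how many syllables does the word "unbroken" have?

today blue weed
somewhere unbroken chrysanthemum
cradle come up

3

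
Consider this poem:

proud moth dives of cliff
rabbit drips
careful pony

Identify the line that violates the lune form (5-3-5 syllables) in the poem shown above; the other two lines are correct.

The third line

Line 1: proud(1) + moth(1) + dives(1) + of(1) + cliff(1) = 5 ✓
Line 2: rabbit(2) + drips(1) = 3 ✓
Line 3: careful(2) + pony(2) = 4 (expected 5)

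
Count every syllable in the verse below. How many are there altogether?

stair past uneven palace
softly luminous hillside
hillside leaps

Line 1: stair (1), past (1), uneven (3), palace (2) → 7
Line 2: softly (2), luminous (3), hillside (2) → 7
Line 3: hillside (2), leaps (1) → 3
Total: 7 + 7 + 3 = 17

17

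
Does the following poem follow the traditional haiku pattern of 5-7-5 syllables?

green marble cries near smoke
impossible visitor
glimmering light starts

No

Line 1: "green marble cries near smoke": 1+2+1+1+1 = 6 (expected 5)
Line 2: "impossible visitor": 4+3 = 7 ✓
Line 3: "glimmering light starts": 3+1+1 = 5 ✓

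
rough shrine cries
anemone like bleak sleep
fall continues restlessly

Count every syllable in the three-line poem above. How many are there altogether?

Line 1: rough (1), shrine (1), cries (1) → 3
Line 2: anemone (4), like (1), bleak (1), sleep (1) → 7
Line 3: fall (1), continues (3), restlessly (3) → 7
Total: 3 + 7 + 7 = 17

17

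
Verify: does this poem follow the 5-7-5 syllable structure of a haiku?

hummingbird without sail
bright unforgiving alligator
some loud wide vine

No

Line 1: hummingbird (3), without (2), sail (1) → 6 (expected 5)
Line 2: bright (1), unforgiving (4), alligator (4) → 9 (expected 7)
Line 3: some (1), loud (1), wide (1), vine (1) → 4 (expected 5)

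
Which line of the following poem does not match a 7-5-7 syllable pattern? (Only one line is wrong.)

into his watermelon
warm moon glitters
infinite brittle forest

Line 1: "into his watermelon": 2+1+4 = 7 ✓
Line 2: "warm moon glitters": 1+1+2 = 4 (expected 5)
Line 3: "infinite brittle forest": 3+2+2 = 7 ✓

Line 2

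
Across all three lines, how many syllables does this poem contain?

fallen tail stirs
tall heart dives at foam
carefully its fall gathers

16

Line 1: fallen (2), tail (1), stirs (1) → 4
Line 2: tall (1), heart (1), dives (1), at (1), foam (1) → 5
Line 3: carefully (3), its (1), fall (1), gathers (2) → 7
Total: 4 + 5 + 7 = 16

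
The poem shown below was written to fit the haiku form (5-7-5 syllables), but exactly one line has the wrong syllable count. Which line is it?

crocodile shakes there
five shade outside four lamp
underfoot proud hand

Line 1: crocodile(3) + shakes(1) + there(1) = 5 ✓
Line 2: five(1) + shade(1) + outside(2) + four(1) + lamp(1) = 6 (expected 7)
Line 3: underfoot(3) + proud(1) + hand(1) = 5 ✓

Line 2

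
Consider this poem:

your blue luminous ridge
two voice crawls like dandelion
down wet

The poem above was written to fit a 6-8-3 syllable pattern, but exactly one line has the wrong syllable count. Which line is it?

Line 1: "your blue luminous ridge": 1+1+3+1 = 6 ✓
Line 2: "two voice crawls like dandelion": 1+1+1+1+4 = 8 ✓
Line 3: "down wet": 1+1 = 2 (expected 3)

Line 3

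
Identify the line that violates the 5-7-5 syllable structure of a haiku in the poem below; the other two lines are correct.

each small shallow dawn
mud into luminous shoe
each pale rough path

Line 3

Line 1: "each small shallow dawn": 1+1+2+1 = 5 ✓
Line 2: "mud into luminous shoe": 1+2+3+1 = 7 ✓
Line 3: "each pale rough path": 1+1+1+1 = 4 (expected 5)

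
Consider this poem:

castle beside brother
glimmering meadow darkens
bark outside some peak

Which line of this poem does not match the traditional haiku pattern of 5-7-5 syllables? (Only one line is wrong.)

Line 1

Line 1: "castle beside brother": 2+2+2 = 6 (expected 5)
Line 2: "glimmering meadow darkens": 3+2+2 = 7 ✓
Line 3: "bark outside some peak": 1+2+1+1 = 5 ✓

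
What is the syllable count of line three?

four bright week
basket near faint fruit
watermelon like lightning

7

Line three: "watermelon like lightning": 4+1+2 = 7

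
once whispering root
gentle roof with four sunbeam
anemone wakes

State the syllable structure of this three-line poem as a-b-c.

5-7-5

Line 1: "once whispering root": 1+3+1 = 5
Line 2: "gentle roof with four sunbeam": 2+1+1+1+2 = 7
Line 3: "anemone wakes": 4+1 = 5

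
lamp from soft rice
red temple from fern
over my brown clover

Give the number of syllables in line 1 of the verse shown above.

Line 1: lamp (1), from (1), soft (1), rice (1) → 4

4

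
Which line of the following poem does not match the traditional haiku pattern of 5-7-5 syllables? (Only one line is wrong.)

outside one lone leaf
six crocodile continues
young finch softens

The third line

Line 1: outside (2), one (1), lone (1), leaf (1) → 5 ✓
Line 2: six (1), crocodile (3), continues (3) → 7 ✓
Line 3: young (1), finch (1), softens (2) → 4 (expected 5)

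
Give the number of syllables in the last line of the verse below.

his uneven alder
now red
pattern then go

4

The last line: "pattern then go": 2+1+1 = 4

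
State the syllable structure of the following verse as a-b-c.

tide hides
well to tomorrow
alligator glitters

2-5-6

Line 1: tide(1) + hides(1) = 2
Line 2: well(1) + to(1) + tomorrow(3) = 5
Line 3: alligator(4) + glitters(2) = 6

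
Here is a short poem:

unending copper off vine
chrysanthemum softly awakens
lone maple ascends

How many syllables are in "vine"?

1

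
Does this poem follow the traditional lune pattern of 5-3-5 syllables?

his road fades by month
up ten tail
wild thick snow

Line 1: "his road fades by month": 1+1+1+1+1 = 5 ✓
Line 2: "up ten tail": 1+1+1 = 3 ✓
Line 3: "wild thick snow": 1+1+1 = 3 (expected 5)

No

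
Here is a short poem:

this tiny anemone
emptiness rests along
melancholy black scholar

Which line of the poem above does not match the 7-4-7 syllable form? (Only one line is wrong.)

Line 2

Line 1: "this tiny anemone": 1+2+4 = 7 ✓
Line 2: "emptiness rests along": 3+1+2 = 6 (expected 4)
Line 3: "melancholy black scholar": 4+1+2 = 7 ✓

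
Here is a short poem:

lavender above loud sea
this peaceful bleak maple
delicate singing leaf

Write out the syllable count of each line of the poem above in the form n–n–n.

7–6–6

Line 1: "lavender above loud sea": 3+2+1+1 = 7
Line 2: "this peaceful bleak maple": 1+2+1+2 = 6
Line 3: "delicate singing leaf": 3+2+1 = 6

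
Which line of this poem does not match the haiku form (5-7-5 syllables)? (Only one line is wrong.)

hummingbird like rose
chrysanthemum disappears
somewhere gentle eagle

Line 3

Line 1: hummingbird (3), like (1), rose (1) → 5 ✓
Line 2: chrysanthemum (4), disappears (3) → 7 ✓
Line 3: somewhere (2), gentle (2), eagle (2) → 6 (expected 5)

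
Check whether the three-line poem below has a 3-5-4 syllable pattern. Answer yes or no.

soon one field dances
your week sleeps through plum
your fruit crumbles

No

Line 1: "soon one field dances": 1+1+1+2 = 5 (expected 3)
Line 2: "your week sleeps through plum": 1+1+1+1+1 = 5 ✓
Line 3: "your fruit crumbles": 1+1+2 = 4 ✓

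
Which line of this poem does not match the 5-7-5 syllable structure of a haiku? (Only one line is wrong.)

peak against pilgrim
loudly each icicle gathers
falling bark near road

The second line

Line 1: peak (1), against (2), pilgrim (2) → 5 ✓
Line 2: loudly (2), each (1), icicle (3), gathers (2) → 8 (expected 7)
Line 3: falling (2), bark (1), near (1), road (1) → 5 ✓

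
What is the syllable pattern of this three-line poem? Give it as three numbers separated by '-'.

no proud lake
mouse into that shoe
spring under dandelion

Line 1: no(1) + proud(1) + lake(1) = 3
Line 2: mouse(1) + into(2) + that(1) + shoe(1) = 5
Line 3: spring(1) + under(2) + dandelion(4) = 7

3-5-7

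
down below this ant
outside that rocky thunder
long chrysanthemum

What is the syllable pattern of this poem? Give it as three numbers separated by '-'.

5-7-5

Line 1: "down below this ant": 1+2+1+1 = 5
Line 2: "outside that rocky thunder": 2+1+2+2 = 7
Line 3: "long chrysanthemum": 1+4 = 5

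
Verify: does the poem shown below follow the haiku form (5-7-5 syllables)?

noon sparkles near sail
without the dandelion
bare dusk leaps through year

Line 1: noon (1), sparkles (2), near (1), sail (1) → 5 ✓
Line 2: without (2), the (1), dandelion (4) → 7 ✓
Line 3: bare (1), dusk (1), leaps (1), through (1), year (1) → 5 ✓

Yes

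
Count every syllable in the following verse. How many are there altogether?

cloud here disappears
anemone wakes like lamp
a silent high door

Line 1: cloud(1) + here(1) + disappears(3) = 5
Line 2: anemone(4) + wakes(1) + like(1) + lamp(1) = 7
Line 3: a(1) + silent(2) + high(1) + door(1) = 5
Total: 5 + 7 + 5 = 17

17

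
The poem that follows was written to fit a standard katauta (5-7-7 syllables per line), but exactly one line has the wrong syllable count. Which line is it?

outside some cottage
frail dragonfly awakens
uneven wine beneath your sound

Line 1: outside(2) + some(1) + cottage(2) = 5 ✓
Line 2: frail(1) + dragonfly(3) + awakens(3) = 7 ✓
Line 3: uneven(3) + wine(1) + beneath(2) + your(1) + sound(1) = 8 (expected 7)

The third line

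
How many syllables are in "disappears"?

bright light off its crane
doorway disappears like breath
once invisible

3

"disappears" has 3 syllables.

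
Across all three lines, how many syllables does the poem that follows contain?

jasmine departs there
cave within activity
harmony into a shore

Line 1: jasmine(2) + departs(2) + there(1) = 5
Line 2: cave(1) + within(2) + activity(4) = 7
Line 3: harmony(3) + into(2) + a(1) + shore(1) = 7
Total: 5 + 7 + 7 = 19

19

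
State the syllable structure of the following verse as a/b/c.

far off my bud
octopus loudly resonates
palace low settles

Line 1: far(1) + off(1) + my(1) + bud(1) = 4
Line 2: octopus(3) + loudly(2) + resonates(3) = 8
Line 3: palace(2) + low(1) + settles(2) = 5

4/8/5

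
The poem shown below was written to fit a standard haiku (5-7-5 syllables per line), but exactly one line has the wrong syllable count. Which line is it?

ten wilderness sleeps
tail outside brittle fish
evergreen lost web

Line 1: ten (1), wilderness (3), sleeps (1) → 5 ✓
Line 2: tail (1), outside (2), brittle (2), fish (1) → 6 (expected 7)
Line 3: evergreen (3), lost (1), web (1) → 5 ✓

Line 2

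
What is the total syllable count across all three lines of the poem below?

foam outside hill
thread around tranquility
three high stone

14

Line 1: "foam outside hill": 1+2+1 = 4
Line 2: "thread around tranquility": 1+2+4 = 7
Line 3: "three high stone": 1+1+1 = 3
Total: 4 + 7 + 3 = 14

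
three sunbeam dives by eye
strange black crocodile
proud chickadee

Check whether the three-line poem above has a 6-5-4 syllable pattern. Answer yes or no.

Yes

Line 1: three (1), sunbeam (2), dives (1), by (1), eye (1) → 6 ✓
Line 2: strange (1), black (1), crocodile (3) → 5 ✓
Line 3: proud (1), chickadee (3) → 4 ✓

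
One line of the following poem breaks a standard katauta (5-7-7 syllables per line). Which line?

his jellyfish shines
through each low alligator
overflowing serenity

Line 1: his (1), jellyfish (3), shines (1) → 5 ✓
Line 2: through (1), each (1), low (1), alligator (4) → 7 ✓
Line 3: overflowing (4), serenity (4) → 8 (expected 7)

The third line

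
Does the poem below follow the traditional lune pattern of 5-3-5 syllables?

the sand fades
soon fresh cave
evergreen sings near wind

Line 1: the (1), sand (1), fades (1) → 3 (expected 5)
Line 2: soon (1), fresh (1), cave (1) → 3 ✓
Line 3: evergreen (3), sings (1), near (1), wind (1) → 6 (expected 5)

No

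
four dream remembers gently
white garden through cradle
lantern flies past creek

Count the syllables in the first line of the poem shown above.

The first line: "four dream remembers gently": 1+1+3+2 = 7

7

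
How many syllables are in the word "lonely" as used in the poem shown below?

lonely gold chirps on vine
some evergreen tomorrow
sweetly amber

2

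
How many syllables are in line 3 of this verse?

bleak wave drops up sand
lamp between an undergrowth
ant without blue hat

Line 3: ant (1), without (2), blue (1), hat (1) → 5

5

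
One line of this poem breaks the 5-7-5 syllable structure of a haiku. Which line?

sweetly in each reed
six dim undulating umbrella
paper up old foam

Line 2

Line 1: "sweetly in each reed": 2+1+1+1 = 5 ✓
Line 2: "six dim undulating umbrella": 1+1+4+3 = 9 (expected 7)
Line 3: "paper up old foam": 2+1+1+1 = 5 ✓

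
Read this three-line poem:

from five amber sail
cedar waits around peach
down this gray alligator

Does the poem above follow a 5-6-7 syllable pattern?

Line 1: from (1), five (1), amber (2), sail (1) → 5 ✓
Line 2: cedar (2), waits (1), around (2), peach (1) → 6 ✓
Line 3: down (1), this (1), gray (1), alligator (4) → 7 ✓

Yes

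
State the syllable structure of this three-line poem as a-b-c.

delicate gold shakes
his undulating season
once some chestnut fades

5-7-5

Line 1: delicate(3) + gold(1) + shakes(1) = 5
Line 2: his(1) + undulating(4) + season(2) = 7
Line 3: once(1) + some(1) + chestnut(2) + fades(1) = 5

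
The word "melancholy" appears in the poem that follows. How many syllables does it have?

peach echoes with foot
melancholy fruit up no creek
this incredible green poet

"melancholy" has 4 syllables.

4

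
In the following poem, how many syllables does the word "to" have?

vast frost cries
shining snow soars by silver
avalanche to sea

"to" has 1 syllable.

1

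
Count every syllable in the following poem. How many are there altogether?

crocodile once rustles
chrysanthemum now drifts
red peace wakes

15

Line 1: crocodile(3) + once(1) + rustles(2) = 6
Line 2: chrysanthemum(4) + now(1) + drifts(1) = 6
Line 3: red(1) + peace(1) + wakes(1) = 3
Total: 6 + 6 + 3 = 15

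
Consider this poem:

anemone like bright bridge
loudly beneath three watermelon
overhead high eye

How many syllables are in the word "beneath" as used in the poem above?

2

"beneath" has 2 syllables.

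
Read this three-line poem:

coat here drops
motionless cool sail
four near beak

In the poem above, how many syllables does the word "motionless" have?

3

"motionless" has 3 syllables.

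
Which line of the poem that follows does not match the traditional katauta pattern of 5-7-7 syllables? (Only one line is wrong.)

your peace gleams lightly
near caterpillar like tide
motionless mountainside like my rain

Line 1: your(1) + peace(1) + gleams(1) + lightly(2) = 5 ✓
Line 2: near(1) + caterpillar(4) + like(1) + tide(1) = 7 ✓
Line 3: motionless(3) + mountainside(3) + like(1) + my(1) + rain(1) = 9 (expected 7)

The third line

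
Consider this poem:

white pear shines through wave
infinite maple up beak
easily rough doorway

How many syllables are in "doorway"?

2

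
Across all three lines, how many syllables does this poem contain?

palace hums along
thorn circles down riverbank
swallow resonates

17

Line 1: palace(2) + hums(1) + along(2) = 5
Line 2: thorn(1) + circles(2) + down(1) + riverbank(3) = 7
Line 3: swallow(2) + resonates(3) = 5
Total: 5 + 7 + 5 = 17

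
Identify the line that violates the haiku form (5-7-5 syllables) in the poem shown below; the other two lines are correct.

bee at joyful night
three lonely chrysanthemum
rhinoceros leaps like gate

Line 3

Line 1: bee(1) + at(1) + joyful(2) + night(1) = 5 ✓
Line 2: three(1) + lonely(2) + chrysanthemum(4) = 7 ✓
Line 3: rhinoceros(4) + leaps(1) + like(1) + gate(1) = 7 (expected 5)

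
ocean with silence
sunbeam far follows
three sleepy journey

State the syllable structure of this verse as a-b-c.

5-5-5

Line 1: ocean(2) + with(1) + silence(2) = 5
Line 2: sunbeam(2) + far(1) + follows(2) = 5
Line 3: three(1) + sleepy(2) + journey(2) = 5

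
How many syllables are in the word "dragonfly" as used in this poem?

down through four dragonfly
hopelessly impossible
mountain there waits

3

"dragonfly" has 3 syllables.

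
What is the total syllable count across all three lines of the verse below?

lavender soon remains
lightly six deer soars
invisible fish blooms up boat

Line 1: lavender(3) + soon(1) + remains(2) = 6
Line 2: lightly(2) + six(1) + deer(1) + soars(1) = 5
Line 3: invisible(4) + fish(1) + blooms(1) + up(1) + boat(1) = 8
Total: 6 + 5 + 8 = 19

19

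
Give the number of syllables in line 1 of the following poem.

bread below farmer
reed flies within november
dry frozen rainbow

5

Line 1: "bread below farmer": 1+2+2 = 5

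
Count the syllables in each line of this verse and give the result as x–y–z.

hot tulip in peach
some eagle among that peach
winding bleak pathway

Line 1: hot (1), tulip (2), in (1), peach (1) → 5
Line 2: some (1), eagle (2), among (2), that (1), peach (1) → 7
Line 3: winding (2), bleak (1), pathway (2) → 5

5–7–5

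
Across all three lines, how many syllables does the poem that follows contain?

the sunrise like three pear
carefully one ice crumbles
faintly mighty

Line 1: the (1), sunrise (2), like (1), three (1), pear (1) → 6
Line 2: carefully (3), one (1), ice (1), crumbles (2) → 7
Line 3: faintly (2), mighty (2) → 4
Total: 6 + 7 + 4 = 17

17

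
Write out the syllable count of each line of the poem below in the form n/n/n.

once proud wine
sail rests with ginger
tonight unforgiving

3/5/6

Line 1: "once proud wine": 1+1+1 = 3
Line 2: "sail rests with ginger": 1+1+1+2 = 5
Line 3: "tonight unforgiving": 2+4 = 6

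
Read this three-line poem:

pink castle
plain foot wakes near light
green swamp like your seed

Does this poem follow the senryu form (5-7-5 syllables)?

No

Line 1: pink(1) + castle(2) = 3 (expected 5)
Line 2: plain(1) + foot(1) + wakes(1) + near(1) + light(1) = 5 (expected 7)
Line 3: green(1) + swamp(1) + like(1) + your(1) + seed(1) = 5 ✓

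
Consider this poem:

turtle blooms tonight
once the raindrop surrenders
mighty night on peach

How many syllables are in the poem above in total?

17

Line 1: "turtle blooms tonight": 2+1+2 = 5
Line 2: "once the raindrop surrenders": 1+1+2+3 = 7
Line 3: "mighty night on peach": 2+1+1+1 = 5
Total: 5 + 7 + 5 = 17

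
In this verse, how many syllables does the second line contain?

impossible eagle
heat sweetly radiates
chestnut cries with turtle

The second line: "heat sweetly radiates": 1+2+3 = 6

6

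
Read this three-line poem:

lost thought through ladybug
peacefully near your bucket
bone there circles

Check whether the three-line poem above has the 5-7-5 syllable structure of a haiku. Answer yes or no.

No

Line 1: "lost thought through ladybug": 1+1+1+3 = 6 (expected 5)
Line 2: "peacefully near your bucket": 3+1+1+2 = 7 ✓
Line 3: "bone there circles": 1+1+2 = 4 (expected 5)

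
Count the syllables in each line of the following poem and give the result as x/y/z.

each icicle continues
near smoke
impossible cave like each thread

7/2/8

Line 1: "each icicle continues": 1+3+3 = 7
Line 2: "near smoke": 1+1 = 2
Line 3: "impossible cave like each thread": 4+1+1+1+1 = 8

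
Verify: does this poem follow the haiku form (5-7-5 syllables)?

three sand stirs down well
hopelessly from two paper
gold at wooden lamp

Line 1: three(1) + sand(1) + stirs(1) + down(1) + well(1) = 5 ✓
Line 2: hopelessly(3) + from(1) + two(1) + paper(2) = 7 ✓
Line 3: gold(1) + at(1) + wooden(2) + lamp(1) = 5 ✓

Yes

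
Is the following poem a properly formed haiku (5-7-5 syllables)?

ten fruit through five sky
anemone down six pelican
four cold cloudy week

Line 1: "ten fruit through five sky": 1+1+1+1+1 = 5 ✓
Line 2: "anemone down six pelican": 4+1+1+3 = 9 (expected 7)
Line 3: "four cold cloudy week": 1+1+2+1 = 5 ✓

No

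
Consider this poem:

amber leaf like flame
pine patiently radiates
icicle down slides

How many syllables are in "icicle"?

"icicle" has 3 syllables.

3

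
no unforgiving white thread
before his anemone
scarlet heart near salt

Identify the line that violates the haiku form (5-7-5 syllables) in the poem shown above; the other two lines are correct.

Line 1: no(1) + unforgiving(4) + white(1) + thread(1) = 7 (expected 5)
Line 2: before(2) + his(1) + anemone(4) = 7 ✓
Line 3: scarlet(2) + heart(1) + near(1) + salt(1) = 5 ✓

The first line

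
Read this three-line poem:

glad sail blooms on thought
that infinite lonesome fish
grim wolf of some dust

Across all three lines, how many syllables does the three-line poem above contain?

17

Line 1: "glad sail blooms on thought": 1+1+1+1+1 = 5
Line 2: "that infinite lonesome fish": 1+3+2+1 = 7
Line 3: "grim wolf of some dust": 1+1+1+1+1 = 5
Total: 5 + 7 + 5 = 17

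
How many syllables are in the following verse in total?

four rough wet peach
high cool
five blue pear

9

Line 1: four(1) + rough(1) + wet(1) + peach(1) = 4
Line 2: high(1) + cool(1) = 2
Line 3: five(1) + blue(1) + pear(1) = 3
Total: 4 + 2 + 3 = 9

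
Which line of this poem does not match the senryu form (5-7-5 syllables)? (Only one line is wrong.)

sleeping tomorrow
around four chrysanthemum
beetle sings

Line 1: sleeping (2), tomorrow (3) → 5 ✓
Line 2: around (2), four (1), chrysanthemum (4) → 7 ✓
Line 3: beetle (2), sings (1) → 3 (expected 5)

The third line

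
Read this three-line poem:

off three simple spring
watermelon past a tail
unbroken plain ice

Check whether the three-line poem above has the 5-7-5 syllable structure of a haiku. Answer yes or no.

Line 1: off(1) + three(1) + simple(2) + spring(1) = 5 ✓
Line 2: watermelon(4) + past(1) + a(1) + tail(1) = 7 ✓
Line 3: unbroken(3) + plain(1) + ice(1) = 5 ✓

Yes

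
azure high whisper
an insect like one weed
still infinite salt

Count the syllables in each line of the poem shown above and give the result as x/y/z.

Line 1: azure (2), high (1), whisper (2) → 5
Line 2: an (1), insect (2), like (1), one (1), weed (1) → 6
Line 3: still (1), infinite (3), salt (1) → 5

5/6/5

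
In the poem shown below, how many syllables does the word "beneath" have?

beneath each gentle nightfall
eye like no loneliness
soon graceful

"beneath" has 2 syllables.

2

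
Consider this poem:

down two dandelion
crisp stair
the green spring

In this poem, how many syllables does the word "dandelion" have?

"dandelion" has 4 syllables.

4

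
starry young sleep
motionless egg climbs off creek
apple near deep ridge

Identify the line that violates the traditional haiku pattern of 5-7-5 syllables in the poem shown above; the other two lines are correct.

Line 1

Line 1: starry (2), young (1), sleep (1) → 4 (expected 5)
Line 2: motionless (3), egg (1), climbs (1), off (1), creek (1) → 7 ✓
Line 3: apple (2), near (1), deep (1), ridge (1) → 5 ✓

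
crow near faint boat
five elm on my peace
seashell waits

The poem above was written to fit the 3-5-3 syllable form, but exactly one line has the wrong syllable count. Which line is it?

The first line

Line 1: crow (1), near (1), faint (1), boat (1) → 4 (expected 3)
Line 2: five (1), elm (1), on (1), my (1), peace (1) → 5 ✓
Line 3: seashell (2), waits (1) → 3 ✓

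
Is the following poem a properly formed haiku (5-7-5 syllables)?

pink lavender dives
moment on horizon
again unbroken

Line 1: pink(1) + lavender(3) + dives(1) = 5 ✓
Line 2: moment(2) + on(1) + horizon(3) = 6 (expected 7)
Line 3: again(2) + unbroken(3) = 5 ✓

No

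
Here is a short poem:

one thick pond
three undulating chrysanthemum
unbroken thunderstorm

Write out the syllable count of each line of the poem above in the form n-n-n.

Line 1: one(1) + thick(1) + pond(1) = 3
Line 2: three(1) + undulating(4) + chrysanthemum(4) = 9
Line 3: unbroken(3) + thunderstorm(3) = 6

3-9-6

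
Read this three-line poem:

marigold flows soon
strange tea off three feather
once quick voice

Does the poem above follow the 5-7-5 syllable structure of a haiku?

Line 1: marigold(3) + flows(1) + soon(1) = 5 ✓
Line 2: strange(1) + tea(1) + off(1) + three(1) + feather(2) = 6 (expected 7)
Line 3: once(1) + quick(1) + voice(1) = 3 (expected 5)

No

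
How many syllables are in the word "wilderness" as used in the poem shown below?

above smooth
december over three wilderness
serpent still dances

3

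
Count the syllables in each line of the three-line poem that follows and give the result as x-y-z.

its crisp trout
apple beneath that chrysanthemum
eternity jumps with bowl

3-9-7

Line 1: its(1) + crisp(1) + trout(1) = 3
Line 2: apple(2) + beneath(2) + that(1) + chrysanthemum(4) = 9
Line 3: eternity(4) + jumps(1) + with(1) + bowl(1) = 7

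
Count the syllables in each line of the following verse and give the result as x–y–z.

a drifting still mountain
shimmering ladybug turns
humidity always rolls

Line 1: a (1), drifting (2), still (1), mountain (2) → 6
Line 2: shimmering (3), ladybug (3), turns (1) → 7
Line 3: humidity (4), always (2), rolls (1) → 7

6–7–7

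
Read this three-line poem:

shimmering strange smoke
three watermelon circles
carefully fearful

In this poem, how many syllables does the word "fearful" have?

"fearful" has 2 syllables.

2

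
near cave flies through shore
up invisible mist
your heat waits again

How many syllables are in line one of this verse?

Line one: near (1), cave (1), flies (1), through (1), shore (1) → 5

5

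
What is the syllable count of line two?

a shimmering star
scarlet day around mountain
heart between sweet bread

Line two: scarlet (2), day (1), around (2), mountain (2) → 7

7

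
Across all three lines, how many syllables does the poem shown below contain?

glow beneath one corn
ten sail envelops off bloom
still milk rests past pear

Line 1: glow(1) + beneath(2) + one(1) + corn(1) = 5
Line 2: ten(1) + sail(1) + envelops(3) + off(1) + bloom(1) = 7
Line 3: still(1) + milk(1) + rests(1) + past(1) + pear(1) = 5
Total: 5 + 7 + 5 = 17

17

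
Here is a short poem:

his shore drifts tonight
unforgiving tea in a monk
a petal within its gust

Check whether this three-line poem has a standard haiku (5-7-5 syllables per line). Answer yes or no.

Line 1: "his shore drifts tonight": 1+1+1+2 = 5 ✓
Line 2: "unforgiving tea in a monk": 4+1+1+1+1 = 8 (expected 7)
Line 3: "a petal within its gust": 1+2+2+1+1 = 7 (expected 5)

No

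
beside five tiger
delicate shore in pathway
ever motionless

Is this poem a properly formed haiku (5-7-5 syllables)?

Line 1: beside (2), five (1), tiger (2) → 5 ✓
Line 2: delicate (3), shore (1), in (1), pathway (2) → 7 ✓
Line 3: ever (2), motionless (3) → 5 ✓

Yes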